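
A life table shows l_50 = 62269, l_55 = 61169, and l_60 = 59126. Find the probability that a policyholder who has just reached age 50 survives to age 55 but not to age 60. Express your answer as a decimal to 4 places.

We want 5|5q50 = (l_55 − l_60)/l_50.
This is the probability of reaching 55 but not 60, conditional on being alive at 50: (l_55 − l_60) / l_50.
= (61169 − 59126) / 62269 = 2043 / 62269 = 0.032809.

0.0328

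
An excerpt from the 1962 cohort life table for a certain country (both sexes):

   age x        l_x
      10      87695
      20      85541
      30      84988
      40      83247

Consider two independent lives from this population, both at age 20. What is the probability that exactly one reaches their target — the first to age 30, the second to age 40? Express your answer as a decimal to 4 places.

p₁ = l_30/l_20 = 84988/85541 = 0.993535; p₂ = l_40/l_20 = 83247/85541 = 0.973182.
P(exactly one) = p₁(1−p₂) + (1−p₁)p₂ = 0.026645 + 0.006292 = 0.032936.

0.0329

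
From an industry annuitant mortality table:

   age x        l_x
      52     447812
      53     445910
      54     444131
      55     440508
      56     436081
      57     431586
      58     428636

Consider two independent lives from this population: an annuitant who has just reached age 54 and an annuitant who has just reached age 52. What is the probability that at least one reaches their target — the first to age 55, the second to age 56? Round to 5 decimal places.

p₁ = l_55/l_54 = 440508/444131 = 0.991842; p₂ = l_56/l_52 = 436081/447812 = 0.973804.
P(at least one) = 1 − (1−p₁)(1−p₂) = 1 − 0.008158 × 0.026196 = 0.999786.

0.99979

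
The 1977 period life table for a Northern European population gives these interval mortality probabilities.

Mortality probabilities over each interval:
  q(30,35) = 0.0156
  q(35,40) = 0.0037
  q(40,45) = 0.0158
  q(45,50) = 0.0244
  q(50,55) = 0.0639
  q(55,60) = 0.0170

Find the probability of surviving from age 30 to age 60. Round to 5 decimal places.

0.86655

Survival from 30 to 60 is the product of surviving each interval: (1 − 0.0156) × (1 − 0.0037) × (1 − 0.0158) × (1 − 0.0244) × (1 − 0.0639) × (1 − 0.0170).
= 0.9844 × 0.9963 × 0.9842 × 0.9756 × 0.9361 × 0.9830 = 0.866548.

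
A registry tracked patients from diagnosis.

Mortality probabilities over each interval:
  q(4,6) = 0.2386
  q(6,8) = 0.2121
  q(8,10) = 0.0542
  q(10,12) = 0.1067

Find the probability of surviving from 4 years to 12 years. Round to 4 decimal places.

Survival from 4 to 12 is the product of surviving each interval: (1 − 0.2386) × (1 − 0.2121) × (1 − 0.0542) × (1 − 0.1067).
= 0.7614 × 0.7879 × 0.9458 × 0.8933 = 0.506851.

0.5069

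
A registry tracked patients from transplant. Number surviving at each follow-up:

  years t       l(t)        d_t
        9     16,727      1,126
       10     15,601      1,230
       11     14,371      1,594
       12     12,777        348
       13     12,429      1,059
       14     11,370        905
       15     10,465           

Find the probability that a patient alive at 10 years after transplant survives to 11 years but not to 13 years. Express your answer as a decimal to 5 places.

0.12448

This is the probability of reaching 11 but not 13, conditional on being alive at 10: (l(11) − l(13)) / l(10).
= (14,371 − 12,429) / 15,601 = 1,942 / 15,601 = 0.124479.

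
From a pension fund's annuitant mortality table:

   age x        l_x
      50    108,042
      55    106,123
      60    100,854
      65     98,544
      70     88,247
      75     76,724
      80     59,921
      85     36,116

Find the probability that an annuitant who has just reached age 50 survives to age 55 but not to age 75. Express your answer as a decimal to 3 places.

This is the probability of reaching 55 but not 75, conditional on being alive at 50: (l_55 − l_75) / l_50.
= (106,123 − 76,724) / 108,042 = 29,399 / 108,042 = 0.272107.

0.272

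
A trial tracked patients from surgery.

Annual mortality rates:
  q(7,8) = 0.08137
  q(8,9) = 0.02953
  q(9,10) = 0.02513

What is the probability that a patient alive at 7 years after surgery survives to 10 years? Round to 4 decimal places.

P(survive 7→10) = (1 − 0.08137) × (1 − 0.02953) × (1 − 0.02513).
= 0.91863 × 0.97047 × 0.97487 = 0.869099.

0.8691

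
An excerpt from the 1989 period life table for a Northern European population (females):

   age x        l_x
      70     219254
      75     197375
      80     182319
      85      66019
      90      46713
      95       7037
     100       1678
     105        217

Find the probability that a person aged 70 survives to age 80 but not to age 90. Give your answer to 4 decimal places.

We want 10|10q70 = (l_80 − l_90)/l_70.
This is the probability of reaching 80 but not 90, conditional on being alive at 70: (l_80 − l_90) / l_70.
= (182319 − 46713) / 219254 = 135606 / 219254 = 0.618488.

0.6185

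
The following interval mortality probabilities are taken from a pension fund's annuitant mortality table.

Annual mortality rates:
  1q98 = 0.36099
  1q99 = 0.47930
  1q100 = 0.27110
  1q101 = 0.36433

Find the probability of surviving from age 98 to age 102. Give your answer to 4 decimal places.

The overall survival probability is (1 − 0.36099) × (1 − 0.47930) × (1 − 0.27110) × (1 − 0.36433).
= 0.63901 × 0.52070 × 0.72890 × 0.63567 = 0.154168.

0.1542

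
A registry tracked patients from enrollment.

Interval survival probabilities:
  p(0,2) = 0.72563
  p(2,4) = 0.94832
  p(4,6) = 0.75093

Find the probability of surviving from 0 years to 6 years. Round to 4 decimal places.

P(survive 0→6) = 0.72563 × 0.94832 × 0.75093.
= 0.516737.

0.5167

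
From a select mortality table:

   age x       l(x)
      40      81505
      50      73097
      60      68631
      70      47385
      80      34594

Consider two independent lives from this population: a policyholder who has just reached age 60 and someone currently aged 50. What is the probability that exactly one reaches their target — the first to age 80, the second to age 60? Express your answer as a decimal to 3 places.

0.496

p₁ = l(80)/l(60) = 34594/68631 = 0.504058; p₂ = l(60)/l(50) = 68631/73097 = 0.938903.
P(exactly one) = p₁(1−p₂) + (1−p₁)p₂ = 0.030796 + 0.465641 = 0.496438.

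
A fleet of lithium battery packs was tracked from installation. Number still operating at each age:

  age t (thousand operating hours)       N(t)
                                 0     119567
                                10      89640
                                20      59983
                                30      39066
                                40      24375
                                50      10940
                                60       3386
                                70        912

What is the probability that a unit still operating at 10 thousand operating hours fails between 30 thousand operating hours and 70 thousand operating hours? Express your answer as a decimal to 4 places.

This is the probability of reaching 30 but not 70, conditional on being operational at 10: (N(30) − N(70)) / N(10).
= (39066 − 912) / 89640 = 38154 / 89640 = 0.425636.

0.4256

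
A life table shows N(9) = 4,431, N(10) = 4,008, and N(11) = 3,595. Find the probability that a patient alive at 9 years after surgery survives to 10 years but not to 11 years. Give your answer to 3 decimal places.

0.093

This is the probability of reaching 10 but not 11, conditional on being alive at 9: (N(10) − N(11)) / N(9).
= (4,008 − 3,595) / 4,431 = 413 / 4,431 = 0.093207.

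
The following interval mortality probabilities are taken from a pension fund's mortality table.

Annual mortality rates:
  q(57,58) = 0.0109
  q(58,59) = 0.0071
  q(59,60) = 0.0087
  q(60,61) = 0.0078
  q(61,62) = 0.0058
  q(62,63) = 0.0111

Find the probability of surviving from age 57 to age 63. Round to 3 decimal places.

Chaining the interval survival probabilities: (1 − 0.0109) × (1 − 0.0071) × (1 − 0.0087) × (1 − 0.0078) × (1 − 0.0058) × (1 − 0.0111).
= 0.9891 × 0.9929 × 0.9913 × 0.9922 × 0.9942 × 0.9889 = 0.949678.

0.950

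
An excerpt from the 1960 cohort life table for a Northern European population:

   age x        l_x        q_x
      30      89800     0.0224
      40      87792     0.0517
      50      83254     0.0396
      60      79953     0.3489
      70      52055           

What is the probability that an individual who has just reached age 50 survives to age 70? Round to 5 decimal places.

We want 20p50 = l_70/l_50.
The conditional survival probability is l_70/l_50 = 52055/83254 = 0.625255.

0.62526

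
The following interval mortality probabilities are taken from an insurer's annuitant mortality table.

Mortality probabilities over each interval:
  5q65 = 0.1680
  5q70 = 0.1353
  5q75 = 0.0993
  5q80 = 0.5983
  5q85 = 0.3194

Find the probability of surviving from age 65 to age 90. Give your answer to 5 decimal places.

The overall survival probability is (1 − 0.1680) × (1 − 0.1353) × (1 − 0.0993) × (1 − 0.5983) × (1 − 0.3194).
= 0.8320 × 0.8647 × 0.9007 × 0.4017 × 0.6806 = 0.177159.

0.17716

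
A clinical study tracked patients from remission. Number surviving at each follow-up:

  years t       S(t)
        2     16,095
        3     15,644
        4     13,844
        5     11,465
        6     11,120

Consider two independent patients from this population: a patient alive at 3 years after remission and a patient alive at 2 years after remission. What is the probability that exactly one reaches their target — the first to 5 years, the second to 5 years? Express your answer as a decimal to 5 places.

p₁ = S(5)/S(3) = 11,465/15,644 = 0.732869; p₂ = S(5)/S(2) = 11,465/16,095 = 0.712333.
P(exactly one) = p₁(1−p₂) + (1−p₁)p₂ = 0.210822 + 0.190286 = 0.401108.

0.40111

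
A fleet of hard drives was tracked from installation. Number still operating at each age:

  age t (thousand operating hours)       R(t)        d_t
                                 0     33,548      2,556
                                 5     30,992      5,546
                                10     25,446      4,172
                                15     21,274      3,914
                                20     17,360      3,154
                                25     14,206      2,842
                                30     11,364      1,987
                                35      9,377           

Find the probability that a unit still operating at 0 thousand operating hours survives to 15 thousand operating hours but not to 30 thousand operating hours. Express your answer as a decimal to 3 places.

This is the probability of reaching 15 but not 30, conditional on being operational at 0: (R(15) − R(30)) / R(0).
= (21,274 − 11,364) / 33,548 = 9,910 / 33,548 = 0.295398.

0.295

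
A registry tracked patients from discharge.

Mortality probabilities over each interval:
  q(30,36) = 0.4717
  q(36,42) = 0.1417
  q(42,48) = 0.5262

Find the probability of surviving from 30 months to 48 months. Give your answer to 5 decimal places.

P(survive 30→48) = (1 − 0.4717) × (1 − 0.1417) × (1 − 0.5262).
= 0.5283 × 0.8583 × 0.4738 = 0.214840.

0.21484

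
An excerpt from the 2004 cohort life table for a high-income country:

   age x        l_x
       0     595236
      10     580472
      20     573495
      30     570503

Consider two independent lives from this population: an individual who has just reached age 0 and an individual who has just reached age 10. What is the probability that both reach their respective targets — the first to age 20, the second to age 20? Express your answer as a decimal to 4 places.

p₁ = l_20/l_0 = 573495/595236 = 0.963475; p₂ = l_20/l_10 = 573495/580472 = 0.987980.
P(both) = p₁ × p₂ = 0.963475 × 0.987980 = 0.951894.

0.9519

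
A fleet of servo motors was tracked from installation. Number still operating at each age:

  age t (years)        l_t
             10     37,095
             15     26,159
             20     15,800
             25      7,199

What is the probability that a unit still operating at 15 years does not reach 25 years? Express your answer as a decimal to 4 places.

P(fail before 25 | operational at 15) = 1 − l_25/l_15 = 1 − 7,199/26,159 = (18,960)/26,159 = 0.724798.

0.7248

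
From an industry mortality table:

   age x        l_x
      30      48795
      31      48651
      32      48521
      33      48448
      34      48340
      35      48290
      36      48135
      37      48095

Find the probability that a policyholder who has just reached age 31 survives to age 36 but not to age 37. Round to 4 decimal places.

0.0008

We want 5|1q31 = (l_36 − l_37)/l_31.
This is the probability of reaching 36 but not 37, conditional on being alive at 31: (l_36 − l_37) / l_31.
= (48135 − 48095) / 48651 = 40 / 48651 = 0.000822.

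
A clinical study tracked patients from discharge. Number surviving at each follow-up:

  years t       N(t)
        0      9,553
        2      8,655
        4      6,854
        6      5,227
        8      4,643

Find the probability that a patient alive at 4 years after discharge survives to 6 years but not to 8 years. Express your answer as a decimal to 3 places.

0.085

This is the probability of reaching 6 but not 8, conditional on being alive at 4: (N(6) − N(8)) / N(4).
= (5,227 − 4,643) / 6,854 = 584 / 6,854 = 0.085206.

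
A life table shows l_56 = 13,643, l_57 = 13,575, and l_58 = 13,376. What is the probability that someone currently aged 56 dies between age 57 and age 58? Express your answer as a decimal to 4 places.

0.0146

This is the probability of reaching 57 but not 58, conditional on being alive at 56: (l_57 − l_58) / l_56.
= (13,575 − 13,376) / 13,643 = 199 / 13,643 = 0.014586.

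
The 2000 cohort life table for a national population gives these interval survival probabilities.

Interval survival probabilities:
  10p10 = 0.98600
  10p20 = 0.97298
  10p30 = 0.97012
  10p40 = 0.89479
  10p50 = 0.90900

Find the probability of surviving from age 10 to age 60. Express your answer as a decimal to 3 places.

0.757

50p10 = 0.98600 × 0.97298 × 0.97012 × 0.89479 × 0.90900.
= 0.756992.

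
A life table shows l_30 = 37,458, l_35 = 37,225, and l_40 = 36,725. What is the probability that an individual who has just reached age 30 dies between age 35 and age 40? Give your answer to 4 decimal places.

We want 5|5q30 = (l_35 − l_40)/l_30.
This is the probability of reaching 35 but not 40, conditional on being alive at 30: (l_35 − l_40) / l_30.
= (37,225 − 36,725) / 37,458 = 500 / 37,458 = 0.013348.

0.0133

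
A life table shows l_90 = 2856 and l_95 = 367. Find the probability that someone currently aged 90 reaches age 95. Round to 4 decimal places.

We want 5p90 = l_95/l_90.
The conditional survival probability is l_95/l_90 = 367/2856 = 0.128501.

0.1285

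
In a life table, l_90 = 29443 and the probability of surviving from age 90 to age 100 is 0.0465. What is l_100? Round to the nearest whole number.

l_100 = l_90 × p = 29443 × 0.0465 = 1369.

1369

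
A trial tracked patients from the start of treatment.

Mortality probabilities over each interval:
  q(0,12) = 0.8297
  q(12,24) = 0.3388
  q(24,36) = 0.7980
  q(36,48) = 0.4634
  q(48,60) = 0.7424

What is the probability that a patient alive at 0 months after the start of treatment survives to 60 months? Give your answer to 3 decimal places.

0.003

Chaining the interval survival probabilities: (1 − 0.8297) × (1 − 0.3388) × (1 − 0.7980) × (1 − 0.4634) × (1 − 0.7424).
= 0.1703 × 0.6612 × 0.2020 × 0.5366 × 0.2576 = 0.003144.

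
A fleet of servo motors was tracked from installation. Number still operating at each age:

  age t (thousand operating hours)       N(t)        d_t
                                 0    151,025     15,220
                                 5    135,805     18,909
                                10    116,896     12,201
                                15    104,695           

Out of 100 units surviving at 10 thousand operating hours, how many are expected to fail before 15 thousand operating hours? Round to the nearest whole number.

10

The relevant probability is 1 − 104,695/116,896 = 0.104375.
Expected number = 100 × 0.104375 = 10.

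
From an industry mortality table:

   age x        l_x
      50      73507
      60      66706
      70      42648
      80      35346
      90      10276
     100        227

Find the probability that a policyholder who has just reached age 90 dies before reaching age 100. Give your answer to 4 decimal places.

0.9779

P(die before 100 | alive at 90) = 1 − l_100/l_90 = 1 − 227/10276 = (10049)/10276 = 0.977910.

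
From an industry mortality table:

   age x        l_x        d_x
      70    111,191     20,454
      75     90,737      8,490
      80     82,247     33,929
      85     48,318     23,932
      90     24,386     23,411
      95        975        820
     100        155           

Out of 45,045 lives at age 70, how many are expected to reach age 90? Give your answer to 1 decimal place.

The relevant probability is 24,386/111,191 = 0.219316.
Expected number = 45,045 × 0.219316 = 9879.1.

9879.1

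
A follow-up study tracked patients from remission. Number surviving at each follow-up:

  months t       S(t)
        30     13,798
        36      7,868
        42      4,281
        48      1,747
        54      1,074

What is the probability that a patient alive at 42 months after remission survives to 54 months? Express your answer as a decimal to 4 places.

The conditional survival probability is S(54)/S(42) = 1,074/4,281 = 0.250876.

0.2509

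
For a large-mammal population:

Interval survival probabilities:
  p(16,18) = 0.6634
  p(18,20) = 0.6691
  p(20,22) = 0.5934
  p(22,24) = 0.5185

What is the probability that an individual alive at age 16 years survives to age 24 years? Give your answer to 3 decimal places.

0.137

P(survive 16→24) = 0.6634 × 0.6691 × 0.5934 × 0.5185.
= 0.136572.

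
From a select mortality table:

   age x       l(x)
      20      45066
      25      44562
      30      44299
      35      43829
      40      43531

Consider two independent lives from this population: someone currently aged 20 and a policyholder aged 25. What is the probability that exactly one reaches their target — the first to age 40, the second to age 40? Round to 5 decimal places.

0.05562

p₁ = l(40)/l(20) = 43531/45066 = 0.965939; p₂ = l(40)/l(25) = 43531/44562 = 0.976864.
P(exactly one) = p₁(1−p₂) + (1−p₁)p₂ = 0.022348 + 0.033273 = 0.055621.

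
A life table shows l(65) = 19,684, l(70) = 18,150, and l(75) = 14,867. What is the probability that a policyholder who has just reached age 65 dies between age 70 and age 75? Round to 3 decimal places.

0.167

This is the probability of reaching 70 but not 75, conditional on being alive at 65: (l(70) − l(75)) / l(65).
= (18,150 − 14,867) / 19,684 = 3,283 / 19,684 = 0.166785.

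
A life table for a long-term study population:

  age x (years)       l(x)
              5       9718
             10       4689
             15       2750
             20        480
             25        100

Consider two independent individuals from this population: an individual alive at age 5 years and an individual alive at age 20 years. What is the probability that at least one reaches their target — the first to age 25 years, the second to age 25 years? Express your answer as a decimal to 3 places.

p₁ = l(25)/l(5) = 100/9718 = 0.010290; p₂ = l(25)/l(20) = 100/480 = 0.208333.
P(at least one) = 1 − (1−p₁)(1−p₂) = 1 − 0.989710 × 0.791667 = 0.216479.

0.216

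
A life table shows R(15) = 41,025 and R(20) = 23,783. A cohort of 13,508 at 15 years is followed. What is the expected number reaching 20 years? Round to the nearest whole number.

The relevant probability is 23,783/41,025 = 0.579720.
Expected number = 13,508 × 0.579720 = 7831.

7831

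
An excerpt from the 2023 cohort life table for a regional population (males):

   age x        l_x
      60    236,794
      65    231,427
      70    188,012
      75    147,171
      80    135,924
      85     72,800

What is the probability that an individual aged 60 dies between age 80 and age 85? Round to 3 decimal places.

0.267

This is the probability of reaching 80 but not 85, conditional on being alive at 60: (l_80 − l_85) / l_60.
= (135,924 − 72,800) / 236,794 = 63,124 / 236,794 = 0.266578.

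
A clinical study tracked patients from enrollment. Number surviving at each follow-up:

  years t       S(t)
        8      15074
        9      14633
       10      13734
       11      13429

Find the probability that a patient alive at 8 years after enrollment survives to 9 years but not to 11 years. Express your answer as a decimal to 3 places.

0.080

This is the probability of reaching 9 but not 11, conditional on being alive at 8: (S(9) − S(11)) / S(8).
= (14633 − 13429) / 15074 = 1204 / 15074 = 0.079873.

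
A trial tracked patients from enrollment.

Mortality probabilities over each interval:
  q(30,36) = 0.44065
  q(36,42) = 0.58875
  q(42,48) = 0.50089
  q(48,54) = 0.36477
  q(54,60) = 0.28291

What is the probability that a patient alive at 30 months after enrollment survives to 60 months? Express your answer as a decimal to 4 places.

Survival from 30 to 60 is the product of surviving each interval: (1 − 0.44065) × (1 − 0.58875) × (1 − 0.50089) × (1 − 0.36477) × (1 − 0.28291).
= 0.55935 × 0.41125 × 0.49911 × 0.63523 × 0.71709 = 0.052299.

0.0523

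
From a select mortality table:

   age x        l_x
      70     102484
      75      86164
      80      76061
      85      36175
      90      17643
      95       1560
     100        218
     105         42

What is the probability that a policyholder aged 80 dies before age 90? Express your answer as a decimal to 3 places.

P(die before 90 | alive at 80) = 1 − l_90/l_80 = 1 − 17643/76061 = (58418)/76061 = 0.768041.

0.768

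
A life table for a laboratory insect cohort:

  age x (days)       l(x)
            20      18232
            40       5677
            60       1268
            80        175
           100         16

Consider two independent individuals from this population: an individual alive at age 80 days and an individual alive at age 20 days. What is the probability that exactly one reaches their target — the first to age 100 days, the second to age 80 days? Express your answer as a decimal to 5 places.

p₁ = l(100)/l(80) = 16/175 = 0.091429; p₂ = l(80)/l(20) = 175/18232 = 0.009599.
P(exactly one) = p₁(1−p₂) + (1−p₁)p₂ = 0.090551 + 0.008721 = 0.099273.

0.09927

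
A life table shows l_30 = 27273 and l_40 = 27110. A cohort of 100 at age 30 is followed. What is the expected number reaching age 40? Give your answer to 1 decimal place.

99.4

The relevant probability is 27110/27273 = 0.994023.
Expected number = 100 × 0.994023 = 99.4.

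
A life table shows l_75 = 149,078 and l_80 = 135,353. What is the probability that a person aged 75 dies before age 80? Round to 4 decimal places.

0.0921

P(die before 80 | alive at 75) = 1 − l_80/l_75 = 1 − 135,353/149,078 = (13,725)/149,078 = 0.092066.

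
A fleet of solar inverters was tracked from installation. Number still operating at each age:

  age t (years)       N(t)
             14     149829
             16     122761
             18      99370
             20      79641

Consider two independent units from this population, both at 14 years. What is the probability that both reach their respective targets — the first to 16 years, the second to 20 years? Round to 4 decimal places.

p₁ = N(16)/N(14) = 122761/149829 = 0.819341; p₂ = N(20)/N(14) = 79641/149829 = 0.531546.
P(both) = p₁ × p₂ = 0.819341 × 0.531546 = 0.435517.

0.4355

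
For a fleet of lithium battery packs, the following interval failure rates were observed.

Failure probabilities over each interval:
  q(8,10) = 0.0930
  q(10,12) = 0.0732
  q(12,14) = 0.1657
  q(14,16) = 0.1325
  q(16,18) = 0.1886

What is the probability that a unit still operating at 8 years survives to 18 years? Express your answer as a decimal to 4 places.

0.4937

The overall survival probability is (1 − 0.0930) × (1 − 0.0732) × (1 − 0.1657) × (1 − 0.1325) × (1 − 0.1886).
= 0.9070 × 0.9268 × 0.8343 × 0.8675 × 0.8114 = 0.493651.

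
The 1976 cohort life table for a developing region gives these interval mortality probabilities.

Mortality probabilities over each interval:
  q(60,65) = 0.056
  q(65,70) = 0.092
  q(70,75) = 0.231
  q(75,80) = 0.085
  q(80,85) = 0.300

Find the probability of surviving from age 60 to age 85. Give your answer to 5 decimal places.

Survival from 60 to 85 is the product of surviving each interval: (1 − 0.056) × (1 − 0.092) × (1 − 0.231) × (1 − 0.085) × (1 − 0.300).
= 0.944 × 0.908 × 0.769 × 0.915 × 0.700 = 0.422186.

0.42219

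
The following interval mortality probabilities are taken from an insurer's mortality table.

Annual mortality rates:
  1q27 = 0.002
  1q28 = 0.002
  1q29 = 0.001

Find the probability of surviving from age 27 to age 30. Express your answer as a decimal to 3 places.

Survival from 27 to 30 is the product of surviving each interval: (1 − 0.002) × (1 − 0.002) × (1 − 0.001).
= 0.998 × 0.998 × 0.999 = 0.995008.

0.995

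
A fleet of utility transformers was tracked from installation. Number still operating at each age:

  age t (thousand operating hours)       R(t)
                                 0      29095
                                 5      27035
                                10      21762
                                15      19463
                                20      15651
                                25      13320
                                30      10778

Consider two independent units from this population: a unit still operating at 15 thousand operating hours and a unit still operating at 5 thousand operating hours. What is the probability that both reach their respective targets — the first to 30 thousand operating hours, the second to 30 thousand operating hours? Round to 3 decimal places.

0.221

p₁ = R(30)/R(15) = 10778/19463 = 0.553769; p₂ = R(30)/R(5) = 10778/27035 = 0.398668.
P(both) = p₁ × p₂ = 0.553769 × 0.398668 = 0.220770.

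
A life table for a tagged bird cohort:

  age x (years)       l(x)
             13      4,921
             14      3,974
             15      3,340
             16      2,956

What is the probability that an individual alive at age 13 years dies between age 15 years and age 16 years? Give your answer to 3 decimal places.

This is the probability of reaching 15 but not 16, conditional on being alive at 13: (l(15) − l(16)) / l(13).
= (3,340 − 2,956) / 4,921 = 384 / 4,921 = 0.078033.

0.078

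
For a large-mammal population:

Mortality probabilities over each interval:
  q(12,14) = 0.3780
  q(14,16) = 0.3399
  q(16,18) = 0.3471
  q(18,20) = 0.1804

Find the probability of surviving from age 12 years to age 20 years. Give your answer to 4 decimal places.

P(survive 12→20) = (1 − 0.3780) × (1 − 0.3399) × (1 − 0.3471) × (1 − 0.1804).
= 0.6220 × 0.6601 × 0.6529 × 0.8196 = 0.219709.

0.2197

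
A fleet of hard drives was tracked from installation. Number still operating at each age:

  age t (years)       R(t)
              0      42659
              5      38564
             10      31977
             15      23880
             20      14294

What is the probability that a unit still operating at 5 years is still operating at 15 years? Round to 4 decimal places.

The conditional survival probability is R(15)/R(5) = 23880/38564 = 0.619230.

0.6192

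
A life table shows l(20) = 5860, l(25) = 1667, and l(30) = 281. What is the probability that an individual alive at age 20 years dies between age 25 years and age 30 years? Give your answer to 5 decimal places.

0.23652

This is the probability of reaching 25 but not 30, conditional on being alive at 20: (l(25) − l(30)) / l(20).
= (1667 − 281) / 5860 = 1386 / 5860 = 0.236519.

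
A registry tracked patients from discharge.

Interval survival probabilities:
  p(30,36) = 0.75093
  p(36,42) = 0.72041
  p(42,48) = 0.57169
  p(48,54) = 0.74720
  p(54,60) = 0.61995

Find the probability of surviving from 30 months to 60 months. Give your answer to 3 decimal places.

The overall survival probability is 0.75093 × 0.72041 × 0.57169 × 0.74720 × 0.61995.
= 0.143263.

0.143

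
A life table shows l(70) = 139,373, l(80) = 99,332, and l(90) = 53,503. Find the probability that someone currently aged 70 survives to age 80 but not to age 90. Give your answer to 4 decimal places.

This is the probability of reaching 80 but not 90, conditional on being alive at 70: (l(80) − l(90)) / l(70).
= (99,332 − 53,503) / 139,373 = 45,829 / 139,373 = 0.328823.

0.3288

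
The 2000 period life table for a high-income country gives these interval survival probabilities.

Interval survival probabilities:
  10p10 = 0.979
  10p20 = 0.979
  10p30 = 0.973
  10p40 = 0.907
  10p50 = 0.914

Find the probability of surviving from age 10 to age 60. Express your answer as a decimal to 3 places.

Survival from 10 to 60 is the product of surviving each interval: 0.979 × 0.979 × 0.973 × 0.907 × 0.914.
= 0.773093.

0.773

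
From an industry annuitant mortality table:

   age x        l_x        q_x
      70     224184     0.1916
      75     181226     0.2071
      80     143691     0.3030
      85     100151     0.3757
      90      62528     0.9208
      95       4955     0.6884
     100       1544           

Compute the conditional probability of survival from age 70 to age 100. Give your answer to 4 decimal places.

The conditional survival probability is l_100/l_70 = 1544/224184 = 0.006887.

0.0069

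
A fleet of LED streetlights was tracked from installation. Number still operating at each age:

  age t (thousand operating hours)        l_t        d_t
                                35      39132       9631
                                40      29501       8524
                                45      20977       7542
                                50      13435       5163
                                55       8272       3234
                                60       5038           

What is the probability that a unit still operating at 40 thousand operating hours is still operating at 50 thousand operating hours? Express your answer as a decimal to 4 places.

The conditional survival probability is l_50/l_40 = 13435/29501 = 0.455408.

0.4554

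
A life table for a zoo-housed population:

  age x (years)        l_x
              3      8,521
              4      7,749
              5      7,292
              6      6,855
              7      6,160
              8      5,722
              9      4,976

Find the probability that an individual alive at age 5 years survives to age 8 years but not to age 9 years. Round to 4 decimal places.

0.1023

This is the probability of reaching 8 but not 9, conditional on being alive at 5: (l_8 − l_9) / l_5.
= (5,722 − 4,976) / 7,292 = 746 / 7,292 = 0.102304.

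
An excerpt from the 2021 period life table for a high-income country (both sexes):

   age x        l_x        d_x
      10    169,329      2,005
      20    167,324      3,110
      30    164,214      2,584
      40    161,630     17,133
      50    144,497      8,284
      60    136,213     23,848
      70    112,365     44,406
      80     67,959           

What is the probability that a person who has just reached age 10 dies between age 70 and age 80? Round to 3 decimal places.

0.262

This is the probability of reaching 70 but not 80, conditional on being alive at 10: (l_70 − l_80) / l_10.
= (112,365 − 67,959) / 169,329 = 44,406 / 169,329 = 0.262247.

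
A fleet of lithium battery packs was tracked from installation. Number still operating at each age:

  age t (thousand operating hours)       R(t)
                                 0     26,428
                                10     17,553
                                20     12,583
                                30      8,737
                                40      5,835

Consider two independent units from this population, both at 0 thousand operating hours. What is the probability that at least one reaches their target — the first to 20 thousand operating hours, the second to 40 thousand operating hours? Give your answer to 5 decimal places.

p₁ = R(20)/R(0) = 12,583/26,428 = 0.476124; p₂ = R(40)/R(0) = 5,835/26,428 = 0.220789.
P(at least one) = 1 − (1−p₁)(1−p₂) = 1 − 0.523876 × 0.779211 = 0.591790.

0.59179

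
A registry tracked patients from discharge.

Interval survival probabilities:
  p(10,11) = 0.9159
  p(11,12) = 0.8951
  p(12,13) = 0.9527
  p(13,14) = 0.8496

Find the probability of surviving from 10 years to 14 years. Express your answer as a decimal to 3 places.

P(survive 10→14) = 0.9159 × 0.8951 × 0.9527 × 0.8496.
= 0.663575.

0.664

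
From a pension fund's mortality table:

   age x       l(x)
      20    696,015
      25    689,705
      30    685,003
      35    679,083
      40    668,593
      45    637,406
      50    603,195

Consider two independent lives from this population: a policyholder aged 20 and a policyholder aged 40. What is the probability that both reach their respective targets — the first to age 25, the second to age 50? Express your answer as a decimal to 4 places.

0.8940

p₁ = l(25)/l(20) = 689,705/696,015 = 0.990934; p₂ = l(50)/l(40) = 603,195/668,593 = 0.902186.
P(both) = p₁ × p₂ = 0.990934 × 0.902186 = 0.894007.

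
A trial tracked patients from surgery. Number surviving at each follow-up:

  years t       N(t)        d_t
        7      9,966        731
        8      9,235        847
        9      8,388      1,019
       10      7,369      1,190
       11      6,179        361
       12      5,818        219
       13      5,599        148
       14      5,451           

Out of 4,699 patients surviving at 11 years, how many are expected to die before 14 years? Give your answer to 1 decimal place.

553.6

The relevant probability is 1 − 5,451/6,179 = 0.117818.
Expected number = 4,699 × 0.117818 = 553.6.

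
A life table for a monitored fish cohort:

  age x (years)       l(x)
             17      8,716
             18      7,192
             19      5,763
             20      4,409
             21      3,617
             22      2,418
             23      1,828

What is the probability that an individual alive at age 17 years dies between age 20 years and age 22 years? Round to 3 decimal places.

This is the probability of reaching 20 but not 22, conditional on being alive at 17: (l(20) − l(22)) / l(17).
= (4,409 − 2,418) / 8,716 = 1,991 / 8,716 = 0.228430.

0.228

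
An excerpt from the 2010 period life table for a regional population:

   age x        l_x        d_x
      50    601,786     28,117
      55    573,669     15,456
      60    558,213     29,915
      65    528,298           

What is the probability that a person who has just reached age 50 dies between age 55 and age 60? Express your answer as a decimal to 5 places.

This is the probability of reaching 55 but not 60, conditional on being alive at 50: (l_55 − l_60) / l_50.
= (573,669 − 558,213) / 601,786 = 15,456 / 601,786 = 0.025684.

0.02568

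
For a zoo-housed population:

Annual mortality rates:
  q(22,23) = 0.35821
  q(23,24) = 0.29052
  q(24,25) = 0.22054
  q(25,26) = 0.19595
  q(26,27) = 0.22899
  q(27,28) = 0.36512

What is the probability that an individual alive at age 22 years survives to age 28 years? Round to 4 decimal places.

0.1397

Chaining the interval survival probabilities: (1 − 0.35821) × (1 − 0.29052) × (1 − 0.22054) × (1 − 0.19595) × (1 − 0.22899) × (1 − 0.36512).
= 0.64179 × 0.70948 × 0.77946 × 0.80405 × 0.77101 × 0.63488 = 0.139689.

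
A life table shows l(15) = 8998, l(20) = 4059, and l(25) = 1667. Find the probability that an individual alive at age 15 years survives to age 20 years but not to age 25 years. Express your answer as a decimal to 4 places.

0.2658

This is the probability of reaching 20 but not 25, conditional on being alive at 15: (l(20) − l(25)) / l(15).
= (4059 − 1667) / 8998 = 2392 / 8998 = 0.265837.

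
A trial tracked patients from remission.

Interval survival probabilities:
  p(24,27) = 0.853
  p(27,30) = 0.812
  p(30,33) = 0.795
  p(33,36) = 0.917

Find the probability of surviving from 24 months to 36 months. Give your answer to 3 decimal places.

0.505

Survival from 24 to 36 is the product of surviving each interval: 0.853 × 0.812 × 0.795 × 0.917.
= 0.504942.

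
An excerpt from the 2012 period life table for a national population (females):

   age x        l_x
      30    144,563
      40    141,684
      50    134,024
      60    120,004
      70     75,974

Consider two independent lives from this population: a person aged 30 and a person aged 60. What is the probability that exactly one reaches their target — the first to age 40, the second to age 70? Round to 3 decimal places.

0.372

p₁ = l_40/l_30 = 141,684/144,563 = 0.980085; p₂ = l_70/l_60 = 75,974/120,004 = 0.633096.
P(exactly one) = p₁(1−p₂) + (1−p₁)p₂ = 0.359597 + 0.012608 = 0.372205.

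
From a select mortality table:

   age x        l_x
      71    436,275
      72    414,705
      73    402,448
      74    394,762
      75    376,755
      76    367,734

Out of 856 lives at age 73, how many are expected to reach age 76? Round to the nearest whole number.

782

The relevant probability is 367,734/402,448 = 0.913743.
Expected number = 856 × 0.913743 = 782.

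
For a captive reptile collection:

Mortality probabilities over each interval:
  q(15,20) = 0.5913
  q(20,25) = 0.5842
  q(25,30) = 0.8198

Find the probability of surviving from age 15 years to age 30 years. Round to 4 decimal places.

0.0306

Chaining the interval survival probabilities: (1 − 0.5913) × (1 − 0.5842) × (1 − 0.8198).
= 0.4087 × 0.4158 × 0.1802 = 0.030623.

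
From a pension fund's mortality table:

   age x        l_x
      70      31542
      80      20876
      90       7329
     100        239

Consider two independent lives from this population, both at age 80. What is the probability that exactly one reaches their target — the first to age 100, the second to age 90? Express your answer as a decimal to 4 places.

0.3545

p₁ = l_100/l_80 = 239/20876 = 0.011449; p₂ = l_90/l_80 = 7329/20876 = 0.351073.
P(exactly one) = p₁(1−p₂) + (1−p₁)p₂ = 0.007430 + 0.347054 = 0.354483.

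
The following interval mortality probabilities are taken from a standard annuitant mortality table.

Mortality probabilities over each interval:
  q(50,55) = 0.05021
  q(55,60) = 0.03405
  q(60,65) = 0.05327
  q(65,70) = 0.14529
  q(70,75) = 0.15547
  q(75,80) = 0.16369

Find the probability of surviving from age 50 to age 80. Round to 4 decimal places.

Survival from 50 to 80 is the product of surviving each interval: (1 − 0.05021) × (1 − 0.03405) × (1 − 0.05327) × (1 − 0.14529) × (1 − 0.15547) × (1 − 0.16369).
= 0.94979 × 0.96595 × 0.94673 × 0.85471 × 0.84453 × 0.83631 = 0.524336.

0.5243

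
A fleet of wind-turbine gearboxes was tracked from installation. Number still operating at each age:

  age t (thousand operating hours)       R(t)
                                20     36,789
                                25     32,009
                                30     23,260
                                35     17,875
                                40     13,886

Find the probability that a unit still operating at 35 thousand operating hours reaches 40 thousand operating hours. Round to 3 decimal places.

0.777

The conditional survival probability is R(40)/R(35) = 13,886/17,875 = 0.776839.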